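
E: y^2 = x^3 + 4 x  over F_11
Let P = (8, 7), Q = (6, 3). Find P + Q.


P != Q, so use the chord formula.
s = (y2 - y1) / (x2 - x1) = (7) / (9) mod 11 = 2
x3 = s^2 - x1 - x2 mod 11 = 2^2 - 8 - 6 = 1
y3 = s (x1 - x3) - y1 mod 11 = 2 * (8 - 1) - 7 = 7

P + Q = (1, 7)


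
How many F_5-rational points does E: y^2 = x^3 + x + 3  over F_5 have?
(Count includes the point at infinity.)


For each x in F_5, count y with y^2 = x^3 + 1 x + 3 mod 5:
  x = 1: RHS = 0, y in [0]  -> 1 point(s)
  x = 4: RHS = 1, y in [1, 4]  -> 2 point(s)
Affine points: 3. Add the point at infinity: total = 4.

#E(F_5) = 4


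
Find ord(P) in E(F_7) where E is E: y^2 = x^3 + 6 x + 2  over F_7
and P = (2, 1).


Compute successive multiples of P until we hit O:
  1P = (2, 1)
  2P = (0, 3)
  3P = (6, 3)
  4P = (1, 3)
  5P = (1, 4)
  6P = (6, 4)
  7P = (0, 4)
  8P = (2, 6)
  ... (continuing to 9P)
  9P = O

ord(P) = 9


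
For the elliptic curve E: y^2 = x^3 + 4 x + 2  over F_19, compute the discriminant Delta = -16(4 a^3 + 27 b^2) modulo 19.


4 a^3 + 27 b^2 = 4*4^3 + 27*2^2 = 256 + 108 = 364
Delta = -16 * (364) = -5824
Delta mod 19 = 9

Delta = 9 (mod 19)


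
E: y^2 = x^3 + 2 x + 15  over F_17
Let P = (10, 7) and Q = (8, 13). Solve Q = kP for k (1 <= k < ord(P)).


Enumerate multiples of P until we hit Q = (8, 13):
  1P = (10, 7)
  2P = (12, 13)
  3P = (4, 11)
  4P = (11, 5)
  5P = (0, 7)
  6P = (7, 10)
  7P = (1, 1)
  8P = (14, 13)
  9P = (8, 13)
Match found at i = 9.

k = 9


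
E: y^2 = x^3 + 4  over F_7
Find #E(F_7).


For each x in F_7, count y with y^2 = x^3 + 0 x + 4 mod 7:
  x = 0: RHS = 4, y in [2, 5]  -> 2 point(s)
Affine points: 2. Add the point at infinity: total = 3.

#E(F_7) = 3


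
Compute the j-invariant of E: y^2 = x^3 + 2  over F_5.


Delta = -16(4 a^3 + 27 b^2) mod 5 = 2
-1728 * (4 a)^3 = -1728 * (4*0)^3 mod 5 = 0
j = 0 * 2^(-1) mod 5 = 0

j = 0 (mod 5)


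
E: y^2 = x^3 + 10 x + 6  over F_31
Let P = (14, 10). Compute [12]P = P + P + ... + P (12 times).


k = 12 = 1100_2 (binary, LSB first: 0011)
Double-and-add from P = (14, 10):
  bit 0 = 0: acc unchanged = O
  bit 1 = 0: acc unchanged = O
  bit 2 = 1: acc = O + (19, 24) = (19, 24)
  bit 3 = 1: acc = (19, 24) + (18, 2) = (13, 15)

12P = (13, 15)


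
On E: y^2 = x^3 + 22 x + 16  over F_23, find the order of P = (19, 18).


Compute successive multiples of P until we hit O:
  1P = (19, 18)
  2P = (11, 18)
  3P = (16, 5)
  4P = (17, 6)
  5P = (0, 4)
  6P = (22, 4)
  7P = (14, 20)
  8P = (15, 8)
  ... (continuing to 20P)
  20P = O

ord(P) = 20


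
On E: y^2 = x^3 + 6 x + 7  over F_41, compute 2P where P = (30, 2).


Doubling: s = (3 x1^2 + a) / (2 y1)
s = (3*30^2 + 6) / (2*2) mod 41 = 0
x3 = s^2 - 2 x1 mod 41 = 0^2 - 2*30 = 22
y3 = s (x1 - x3) - y1 mod 41 = 0 * (30 - 22) - 2 = 39

2P = (22, 39)


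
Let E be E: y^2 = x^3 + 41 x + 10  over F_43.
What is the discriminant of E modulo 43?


4 a^3 + 27 b^2 = 4*41^3 + 27*10^2 = 275684 + 2700 = 278384
Delta = -16 * (278384) = -4454144
Delta mod 43 = 11

Delta = 11 (mod 43)


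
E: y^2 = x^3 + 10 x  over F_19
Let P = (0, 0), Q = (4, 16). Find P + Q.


P != Q, so use the chord formula.
s = (y2 - y1) / (x2 - x1) = (16) / (4) mod 19 = 4
x3 = s^2 - x1 - x2 mod 19 = 4^2 - 0 - 4 = 12
y3 = s (x1 - x3) - y1 mod 19 = 4 * (0 - 12) - 0 = 9

P + Q = (12, 9)


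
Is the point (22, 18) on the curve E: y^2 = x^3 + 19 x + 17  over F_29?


Check whether y^2 = x^3 + 19 x + 17 (mod 29) for (x, y) = (22, 18).
LHS: y^2 = 18^2 mod 29 = 5
RHS: x^3 + 19 x + 17 = 22^3 + 19*22 + 17 mod 29 = 5
LHS = RHS

Yes, on the curve


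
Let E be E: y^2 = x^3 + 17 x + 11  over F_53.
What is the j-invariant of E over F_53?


Delta = -16(4 a^3 + 27 b^2) mod 53 = 3
-1728 * (4 a)^3 = -1728 * (4*17)^3 mod 53 = 14
j = 14 * 3^(-1) mod 53 = 40

j = 40 (mod 53)


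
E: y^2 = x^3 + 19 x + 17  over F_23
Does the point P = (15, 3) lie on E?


Check whether y^2 = x^3 + 19 x + 17 (mod 23) for (x, y) = (15, 3).
LHS: y^2 = 3^2 mod 23 = 9
RHS: x^3 + 19 x + 17 = 15^3 + 19*15 + 17 mod 23 = 20
LHS != RHS

No, not on the curve


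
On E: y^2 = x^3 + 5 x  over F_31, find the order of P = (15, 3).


Compute successive multiples of P until we hit O:
  1P = (15, 3)
  2P = (8, 5)
  3P = (22, 30)
  4P = (19, 17)
  5P = (17, 21)
  6P = (18, 1)
  7P = (26, 25)
  8P = (25, 8)
  ... (continuing to 32P)
  32P = O

ord(P) = 32


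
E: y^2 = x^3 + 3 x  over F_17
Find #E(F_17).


For each x in F_17, count y with y^2 = x^3 + 3 x + 0 mod 17:
  x = 0: RHS = 0, y in [0]  -> 1 point(s)
  x = 1: RHS = 4, y in [2, 15]  -> 2 point(s)
  x = 3: RHS = 2, y in [6, 11]  -> 2 point(s)
  x = 4: RHS = 8, y in [5, 12]  -> 2 point(s)
  x = 5: RHS = 4, y in [2, 15]  -> 2 point(s)
  x = 6: RHS = 13, y in [8, 9]  -> 2 point(s)
  x = 8: RHS = 9, y in [3, 14]  -> 2 point(s)
  x = 9: RHS = 8, y in [5, 12]  -> 2 point(s)
  x = 11: RHS = 4, y in [2, 15]  -> 2 point(s)
  x = 12: RHS = 13, y in [8, 9]  -> 2 point(s)
  x = 13: RHS = 9, y in [3, 14]  -> 2 point(s)
  x = 14: RHS = 15, y in [7, 10]  -> 2 point(s)
  x = 16: RHS = 13, y in [8, 9]  -> 2 point(s)
Affine points: 25. Add the point at infinity: total = 26.

#E(F_17) = 26


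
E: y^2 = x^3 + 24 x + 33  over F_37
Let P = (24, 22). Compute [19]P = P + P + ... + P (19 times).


k = 19 = 10011_2 (binary, LSB first: 11001)
Double-and-add from P = (24, 22):
  bit 0 = 1: acc = O + (24, 22) = (24, 22)
  bit 1 = 1: acc = (24, 22) + (0, 12) = (16, 6)
  bit 2 = 0: acc unchanged = (16, 6)
  bit 3 = 0: acc unchanged = (16, 6)
  bit 4 = 1: acc = (16, 6) + (18, 9) = (33, 24)

19P = (33, 24)


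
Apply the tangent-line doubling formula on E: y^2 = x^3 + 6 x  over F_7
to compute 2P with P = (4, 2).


Doubling: s = (3 x1^2 + a) / (2 y1)
s = (3*4^2 + 6) / (2*2) mod 7 = 3
x3 = s^2 - 2 x1 mod 7 = 3^2 - 2*4 = 1
y3 = s (x1 - x3) - y1 mod 7 = 3 * (4 - 1) - 2 = 0

2P = (1, 0)


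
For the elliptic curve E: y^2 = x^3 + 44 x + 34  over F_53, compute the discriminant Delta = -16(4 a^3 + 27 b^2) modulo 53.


4 a^3 + 27 b^2 = 4*44^3 + 27*34^2 = 340736 + 31212 = 371948
Delta = -16 * (371948) = -5951168
Delta mod 53 = 43

Delta = 43 (mod 53)


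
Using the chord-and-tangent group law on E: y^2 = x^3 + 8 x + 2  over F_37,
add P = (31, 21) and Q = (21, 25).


P != Q, so use the chord formula.
s = (y2 - y1) / (x2 - x1) = (4) / (27) mod 37 = 7
x3 = s^2 - x1 - x2 mod 37 = 7^2 - 31 - 21 = 34
y3 = s (x1 - x3) - y1 mod 37 = 7 * (31 - 34) - 21 = 32

P + Q = (34, 32)


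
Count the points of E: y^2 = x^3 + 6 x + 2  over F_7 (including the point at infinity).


For each x in F_7, count y with y^2 = x^3 + 6 x + 2 mod 7:
  x = 0: RHS = 2, y in [3, 4]  -> 2 point(s)
  x = 1: RHS = 2, y in [3, 4]  -> 2 point(s)
  x = 2: RHS = 1, y in [1, 6]  -> 2 point(s)
  x = 6: RHS = 2, y in [3, 4]  -> 2 point(s)
Affine points: 8. Add the point at infinity: total = 9.

#E(F_7) = 9


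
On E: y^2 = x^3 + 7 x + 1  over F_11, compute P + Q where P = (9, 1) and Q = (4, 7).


P != Q, so use the chord formula.
s = (y2 - y1) / (x2 - x1) = (6) / (6) mod 11 = 1
x3 = s^2 - x1 - x2 mod 11 = 1^2 - 9 - 4 = 10
y3 = s (x1 - x3) - y1 mod 11 = 1 * (9 - 10) - 1 = 9

P + Q = (10, 9)


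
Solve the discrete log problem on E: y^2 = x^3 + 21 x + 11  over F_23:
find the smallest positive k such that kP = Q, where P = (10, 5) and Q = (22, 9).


Enumerate multiples of P until we hit Q = (22, 9):
  1P = (10, 5)
  2P = (6, 13)
  3P = (11, 20)
  4P = (20, 6)
  5P = (19, 1)
  6P = (3, 20)
  7P = (16, 21)
  8P = (22, 9)
Match found at i = 8.

k = 8


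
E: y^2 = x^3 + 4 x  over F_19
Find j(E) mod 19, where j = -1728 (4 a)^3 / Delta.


Delta = -16(4 a^3 + 27 b^2) mod 19 = 8
-1728 * (4 a)^3 = -1728 * (4*4)^3 mod 19 = 11
j = 11 * 8^(-1) mod 19 = 18

j = 18 (mod 19)


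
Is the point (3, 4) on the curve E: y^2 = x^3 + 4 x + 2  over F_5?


Check whether y^2 = x^3 + 4 x + 2 (mod 5) for (x, y) = (3, 4).
LHS: y^2 = 4^2 mod 5 = 1
RHS: x^3 + 4 x + 2 = 3^3 + 4*3 + 2 mod 5 = 1
LHS = RHS

Yes, on the curve


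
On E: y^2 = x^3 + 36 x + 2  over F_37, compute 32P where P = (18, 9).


k = 32 = 100000_2 (binary, LSB first: 000001)
Double-and-add from P = (18, 9):
  bit 0 = 0: acc unchanged = O
  bit 1 = 0: acc unchanged = O
  bit 2 = 0: acc unchanged = O
  bit 3 = 0: acc unchanged = O
  bit 4 = 0: acc unchanged = O
  bit 5 = 1: acc = O + (4, 5) = (4, 5)

32P = (4, 5)


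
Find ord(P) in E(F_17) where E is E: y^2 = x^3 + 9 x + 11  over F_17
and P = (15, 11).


Compute successive multiples of P until we hit O:
  1P = (15, 11)
  2P = (6, 3)
  3P = (14, 5)
  4P = (7, 3)
  5P = (13, 8)
  6P = (4, 14)
  7P = (11, 8)
  8P = (16, 1)
  ... (continuing to 22P)
  22P = O

ord(P) = 22


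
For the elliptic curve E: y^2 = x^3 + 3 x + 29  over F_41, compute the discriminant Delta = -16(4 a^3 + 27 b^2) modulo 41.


4 a^3 + 27 b^2 = 4*3^3 + 27*29^2 = 108 + 22707 = 22815
Delta = -16 * (22815) = -365040
Delta mod 41 = 24

Delta = 24 (mod 41)


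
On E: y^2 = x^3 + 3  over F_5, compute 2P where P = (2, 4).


Doubling: s = (3 x1^2 + a) / (2 y1)
s = (3*2^2 + 0) / (2*4) mod 5 = 4
x3 = s^2 - 2 x1 mod 5 = 4^2 - 2*2 = 2
y3 = s (x1 - x3) - y1 mod 5 = 4 * (2 - 2) - 4 = 1

2P = (2, 1)


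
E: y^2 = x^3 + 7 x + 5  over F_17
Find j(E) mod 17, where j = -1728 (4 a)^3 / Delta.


Delta = -16(4 a^3 + 27 b^2) mod 17 = 7
-1728 * (4 a)^3 = -1728 * (4*7)^3 mod 17 = 13
j = 13 * 7^(-1) mod 17 = 14

j = 14 (mod 17)


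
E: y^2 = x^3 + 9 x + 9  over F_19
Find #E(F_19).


For each x in F_19, count y with y^2 = x^3 + 9 x + 9 mod 19:
  x = 0: RHS = 9, y in [3, 16]  -> 2 point(s)
  x = 1: RHS = 0, y in [0]  -> 1 point(s)
  x = 2: RHS = 16, y in [4, 15]  -> 2 point(s)
  x = 3: RHS = 6, y in [5, 14]  -> 2 point(s)
  x = 7: RHS = 16, y in [4, 15]  -> 2 point(s)
  x = 8: RHS = 4, y in [2, 17]  -> 2 point(s)
  x = 10: RHS = 16, y in [4, 15]  -> 2 point(s)
  x = 13: RHS = 5, y in [9, 10]  -> 2 point(s)
  x = 15: RHS = 4, y in [2, 17]  -> 2 point(s)
Affine points: 17. Add the point at infinity: total = 18.

#E(F_19) = 18


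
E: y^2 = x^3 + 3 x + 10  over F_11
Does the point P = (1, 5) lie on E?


Check whether y^2 = x^3 + 3 x + 10 (mod 11) for (x, y) = (1, 5).
LHS: y^2 = 5^2 mod 11 = 3
RHS: x^3 + 3 x + 10 = 1^3 + 3*1 + 10 mod 11 = 3
LHS = RHS

Yes, on the curve


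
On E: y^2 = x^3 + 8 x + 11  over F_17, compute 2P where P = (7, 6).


Doubling: s = (3 x1^2 + a) / (2 y1)
s = (3*7^2 + 8) / (2*6) mod 17 = 3
x3 = s^2 - 2 x1 mod 17 = 3^2 - 2*7 = 12
y3 = s (x1 - x3) - y1 mod 17 = 3 * (7 - 12) - 6 = 13

2P = (12, 13)


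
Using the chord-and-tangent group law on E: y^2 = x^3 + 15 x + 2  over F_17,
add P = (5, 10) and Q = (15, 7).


P != Q, so use the chord formula.
s = (y2 - y1) / (x2 - x1) = (14) / (10) mod 17 = 15
x3 = s^2 - x1 - x2 mod 17 = 15^2 - 5 - 15 = 1
y3 = s (x1 - x3) - y1 mod 17 = 15 * (5 - 1) - 10 = 16

P + Q = (1, 16)


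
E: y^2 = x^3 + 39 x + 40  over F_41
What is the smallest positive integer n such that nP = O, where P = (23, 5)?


Compute successive multiples of P until we hit O:
  1P = (23, 5)
  2P = (15, 33)
  3P = (5, 14)
  4P = (3, 26)
  5P = (16, 2)
  6P = (39, 35)
  7P = (28, 1)
  8P = (30, 17)
  ... (continuing to 24P)
  24P = O

ord(P) = 24


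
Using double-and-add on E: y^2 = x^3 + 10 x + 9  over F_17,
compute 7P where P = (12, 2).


k = 7 = 111_2 (binary, LSB first: 111)
Double-and-add from P = (12, 2):
  bit 0 = 1: acc = O + (12, 2) = (12, 2)
  bit 1 = 1: acc = (12, 2) + (10, 15) = (16, 7)
  bit 2 = 1: acc = (16, 7) + (15, 7) = (3, 10)

7P = (3, 10)


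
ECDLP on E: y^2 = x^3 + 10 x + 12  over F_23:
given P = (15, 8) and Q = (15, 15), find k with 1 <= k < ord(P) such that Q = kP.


Enumerate multiples of P until we hit Q = (15, 15):
  1P = (15, 8)
  2P = (9, 16)
  3P = (11, 2)
  4P = (5, 7)
  5P = (6, 9)
  6P = (4, 1)
  7P = (16, 6)
  8P = (19, 0)
  9P = (16, 17)
  10P = (4, 22)
  11P = (6, 14)
  12P = (5, 16)
  13P = (11, 21)
  14P = (9, 7)
  15P = (15, 15)
Match found at i = 15.

k = 15


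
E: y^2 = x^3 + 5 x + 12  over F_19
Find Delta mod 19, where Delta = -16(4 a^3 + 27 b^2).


4 a^3 + 27 b^2 = 4*5^3 + 27*12^2 = 500 + 3888 = 4388
Delta = -16 * (4388) = -70208
Delta mod 19 = 16

Delta = 16 (mod 19)


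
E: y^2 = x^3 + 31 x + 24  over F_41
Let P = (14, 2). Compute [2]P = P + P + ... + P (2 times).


k = 2 = 10_2 (binary, LSB first: 01)
Double-and-add from P = (14, 2):
  bit 0 = 0: acc unchanged = O
  bit 1 = 1: acc = O + (14, 39) = (14, 39)

2P = (14, 39)


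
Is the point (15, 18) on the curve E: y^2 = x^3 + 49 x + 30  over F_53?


Check whether y^2 = x^3 + 49 x + 30 (mod 53) for (x, y) = (15, 18).
LHS: y^2 = 18^2 mod 53 = 6
RHS: x^3 + 49 x + 30 = 15^3 + 49*15 + 30 mod 53 = 6
LHS = RHS

Yes, on the curve


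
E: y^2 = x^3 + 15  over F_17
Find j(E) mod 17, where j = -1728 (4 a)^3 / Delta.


Delta = -16(4 a^3 + 27 b^2) mod 17 = 6
-1728 * (4 a)^3 = -1728 * (4*0)^3 mod 17 = 0
j = 0 * 6^(-1) mod 17 = 0

j = 0 (mod 17)


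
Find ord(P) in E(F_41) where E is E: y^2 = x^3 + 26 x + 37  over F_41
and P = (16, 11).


Compute successive multiples of P until we hit O:
  1P = (16, 11)
  2P = (27, 2)
  3P = (19, 25)
  4P = (5, 13)
  5P = (18, 8)
  6P = (40, 25)
  7P = (1, 8)
  8P = (6, 32)
  ... (continuing to 36P)
  36P = O

ord(P) = 36


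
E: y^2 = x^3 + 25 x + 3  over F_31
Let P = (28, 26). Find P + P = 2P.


Doubling: s = (3 x1^2 + a) / (2 y1)
s = (3*28^2 + 25) / (2*26) mod 31 = 1
x3 = s^2 - 2 x1 mod 31 = 1^2 - 2*28 = 7
y3 = s (x1 - x3) - y1 mod 31 = 1 * (28 - 7) - 26 = 26

2P = (7, 26)


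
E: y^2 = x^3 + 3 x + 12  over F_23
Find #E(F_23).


For each x in F_23, count y with y^2 = x^3 + 3 x + 12 mod 23:
  x = 0: RHS = 12, y in [9, 14]  -> 2 point(s)
  x = 1: RHS = 16, y in [4, 19]  -> 2 point(s)
  x = 2: RHS = 3, y in [7, 16]  -> 2 point(s)
  x = 3: RHS = 2, y in [5, 18]  -> 2 point(s)
  x = 6: RHS = 16, y in [4, 19]  -> 2 point(s)
  x = 7: RHS = 8, y in [10, 13]  -> 2 point(s)
  x = 9: RHS = 9, y in [3, 20]  -> 2 point(s)
  x = 16: RHS = 16, y in [4, 19]  -> 2 point(s)
  x = 17: RHS = 8, y in [10, 13]  -> 2 point(s)
  x = 22: RHS = 8, y in [10, 13]  -> 2 point(s)
Affine points: 20. Add the point at infinity: total = 21.

#E(F_23) = 21


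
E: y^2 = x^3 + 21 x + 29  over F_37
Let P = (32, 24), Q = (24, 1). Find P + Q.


P != Q, so use the chord formula.
s = (y2 - y1) / (x2 - x1) = (14) / (29) mod 37 = 26
x3 = s^2 - x1 - x2 mod 37 = 26^2 - 32 - 24 = 28
y3 = s (x1 - x3) - y1 mod 37 = 26 * (32 - 28) - 24 = 6

P + Q = (28, 6)


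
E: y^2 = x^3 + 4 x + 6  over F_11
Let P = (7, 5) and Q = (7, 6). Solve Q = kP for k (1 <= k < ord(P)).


Enumerate multiples of P until we hit Q = (7, 6):
  1P = (7, 5)
  2P = (6, 9)
  3P = (3, 1)
  4P = (2, 0)
  5P = (3, 10)
  6P = (6, 2)
  7P = (7, 6)
Match found at i = 7.

k = 7


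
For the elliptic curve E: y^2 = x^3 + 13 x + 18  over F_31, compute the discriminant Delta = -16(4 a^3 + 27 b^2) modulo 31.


4 a^3 + 27 b^2 = 4*13^3 + 27*18^2 = 8788 + 8748 = 17536
Delta = -16 * (17536) = -280576
Delta mod 31 = 5

Delta = 5 (mod 31)


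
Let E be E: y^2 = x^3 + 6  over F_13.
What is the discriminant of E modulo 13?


4 a^3 + 27 b^2 = 4*0^3 + 27*6^2 = 0 + 972 = 972
Delta = -16 * (972) = -15552
Delta mod 13 = 9

Delta = 9 (mod 13)


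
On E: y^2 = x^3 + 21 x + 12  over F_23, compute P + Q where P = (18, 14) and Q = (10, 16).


P != Q, so use the chord formula.
s = (y2 - y1) / (x2 - x1) = (2) / (15) mod 23 = 17
x3 = s^2 - x1 - x2 mod 23 = 17^2 - 18 - 10 = 8
y3 = s (x1 - x3) - y1 mod 23 = 17 * (18 - 8) - 14 = 18

P + Q = (8, 18)


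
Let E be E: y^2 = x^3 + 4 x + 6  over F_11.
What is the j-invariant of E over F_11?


Delta = -16(4 a^3 + 27 b^2) mod 11 = 9
-1728 * (4 a)^3 = -1728 * (4*4)^3 mod 11 = 7
j = 7 * 9^(-1) mod 11 = 2

j = 2 (mod 11)


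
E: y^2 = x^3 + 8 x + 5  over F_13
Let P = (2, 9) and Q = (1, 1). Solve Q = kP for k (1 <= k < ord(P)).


Enumerate multiples of P until we hit Q = (1, 1):
  1P = (2, 9)
  2P = (12, 3)
  3P = (3, 2)
  4P = (5, 12)
  5P = (7, 12)
  6P = (8, 3)
  7P = (4, 6)
  8P = (6, 10)
  9P = (1, 1)
Match found at i = 9.

k = 9


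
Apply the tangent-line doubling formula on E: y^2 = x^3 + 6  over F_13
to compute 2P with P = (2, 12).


Doubling: s = (3 x1^2 + a) / (2 y1)
s = (3*2^2 + 0) / (2*12) mod 13 = 7
x3 = s^2 - 2 x1 mod 13 = 7^2 - 2*2 = 6
y3 = s (x1 - x3) - y1 mod 13 = 7 * (2 - 6) - 12 = 12

2P = (6, 12)


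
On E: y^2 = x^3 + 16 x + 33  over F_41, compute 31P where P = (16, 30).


k = 31 = 11111_2 (binary, LSB first: 11111)
Double-and-add from P = (16, 30):
  bit 0 = 1: acc = O + (16, 30) = (16, 30)
  bit 1 = 1: acc = (16, 30) + (11, 8) = (35, 34)
  bit 2 = 1: acc = (35, 34) + (29, 32) = (9, 2)
  bit 3 = 1: acc = (9, 2) + (32, 29) = (33, 34)
  bit 4 = 1: acc = (33, 34) + (0, 22) = (0, 19)

31P = (0, 19)


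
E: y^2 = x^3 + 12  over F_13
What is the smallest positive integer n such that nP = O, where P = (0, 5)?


Compute successive multiples of P until we hit O:
  1P = (0, 5)
  2P = (0, 8)
  3P = O

ord(P) = 3


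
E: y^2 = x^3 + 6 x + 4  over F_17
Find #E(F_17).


For each x in F_17, count y with y^2 = x^3 + 6 x + 4 mod 17:
  x = 0: RHS = 4, y in [2, 15]  -> 2 point(s)
  x = 3: RHS = 15, y in [7, 10]  -> 2 point(s)
  x = 6: RHS = 1, y in [1, 16]  -> 2 point(s)
  x = 7: RHS = 15, y in [7, 10]  -> 2 point(s)
  x = 12: RHS = 2, y in [6, 11]  -> 2 point(s)
  x = 13: RHS = 1, y in [1, 16]  -> 2 point(s)
  x = 15: RHS = 1, y in [1, 16]  -> 2 point(s)
Affine points: 14. Add the point at infinity: total = 15.

#E(F_17) = 15


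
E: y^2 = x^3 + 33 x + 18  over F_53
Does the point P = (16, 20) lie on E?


Check whether y^2 = x^3 + 33 x + 18 (mod 53) for (x, y) = (16, 20).
LHS: y^2 = 20^2 mod 53 = 29
RHS: x^3 + 33 x + 18 = 16^3 + 33*16 + 18 mod 53 = 31
LHS != RHS

No, not on the curve


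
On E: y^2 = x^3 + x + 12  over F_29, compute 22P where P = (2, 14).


k = 22 = 10110_2 (binary, LSB first: 01101)
Double-and-add from P = (2, 14):
  bit 0 = 0: acc unchanged = O
  bit 1 = 1: acc = O + (20, 17) = (20, 17)
  bit 2 = 1: acc = (20, 17) + (11, 22) = (18, 27)
  bit 3 = 0: acc unchanged = (18, 27)
  bit 4 = 1: acc = (18, 27) + (10, 6) = (2, 15)

22P = (2, 15)


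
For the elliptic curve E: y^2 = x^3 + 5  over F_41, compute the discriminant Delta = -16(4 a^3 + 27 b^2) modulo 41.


4 a^3 + 27 b^2 = 4*0^3 + 27*5^2 = 0 + 675 = 675
Delta = -16 * (675) = -10800
Delta mod 41 = 24

Delta = 24 (mod 41)


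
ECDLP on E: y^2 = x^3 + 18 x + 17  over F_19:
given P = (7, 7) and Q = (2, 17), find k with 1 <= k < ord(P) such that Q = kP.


Enumerate multiples of P until we hit Q = (2, 17):
  1P = (7, 7)
  2P = (11, 11)
  3P = (2, 17)
Match found at i = 3.

k = 3


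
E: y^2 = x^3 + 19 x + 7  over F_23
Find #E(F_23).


For each x in F_23, count y with y^2 = x^3 + 19 x + 7 mod 23:
  x = 1: RHS = 4, y in [2, 21]  -> 2 point(s)
  x = 4: RHS = 9, y in [3, 20]  -> 2 point(s)
  x = 7: RHS = 0, y in [0]  -> 1 point(s)
  x = 8: RHS = 4, y in [2, 21]  -> 2 point(s)
  x = 10: RHS = 1, y in [1, 22]  -> 2 point(s)
  x = 11: RHS = 6, y in [11, 12]  -> 2 point(s)
  x = 12: RHS = 8, y in [10, 13]  -> 2 point(s)
  x = 13: RHS = 13, y in [6, 17]  -> 2 point(s)
  x = 14: RHS = 4, y in [2, 21]  -> 2 point(s)
Affine points: 17. Add the point at infinity: total = 18.

#E(F_23) = 18


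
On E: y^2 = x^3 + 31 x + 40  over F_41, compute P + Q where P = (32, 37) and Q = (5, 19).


P != Q, so use the chord formula.
s = (y2 - y1) / (x2 - x1) = (23) / (14) mod 41 = 28
x3 = s^2 - x1 - x2 mod 41 = 28^2 - 32 - 5 = 9
y3 = s (x1 - x3) - y1 mod 41 = 28 * (32 - 9) - 37 = 33

P + Q = (9, 33)


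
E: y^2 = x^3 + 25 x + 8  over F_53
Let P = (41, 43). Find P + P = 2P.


Doubling: s = (3 x1^2 + a) / (2 y1)
s = (3*41^2 + 25) / (2*43) mod 53 = 1
x3 = s^2 - 2 x1 mod 53 = 1^2 - 2*41 = 25
y3 = s (x1 - x3) - y1 mod 53 = 1 * (41 - 25) - 43 = 26

2P = (25, 26)


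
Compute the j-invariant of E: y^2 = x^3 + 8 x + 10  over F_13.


Delta = -16(4 a^3 + 27 b^2) mod 13 = 4
-1728 * (4 a)^3 = -1728 * (4*8)^3 mod 13 = 8
j = 8 * 4^(-1) mod 13 = 2

j = 2 (mod 13)


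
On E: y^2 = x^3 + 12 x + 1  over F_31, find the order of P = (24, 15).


Compute successive multiples of P until we hit O:
  1P = (24, 15)
  2P = (30, 9)
  3P = (9, 1)
  4P = (7, 5)
  5P = (10, 6)
  6P = (2, 8)
  7P = (19, 19)
  8P = (6, 14)
  ... (continuing to 20P)
  20P = O

ord(P) = 20


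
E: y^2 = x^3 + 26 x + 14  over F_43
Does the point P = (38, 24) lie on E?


Check whether y^2 = x^3 + 26 x + 14 (mod 43) for (x, y) = (38, 24).
LHS: y^2 = 24^2 mod 43 = 17
RHS: x^3 + 26 x + 14 = 38^3 + 26*38 + 14 mod 43 = 17
LHS = RHS

Yes, on the curve


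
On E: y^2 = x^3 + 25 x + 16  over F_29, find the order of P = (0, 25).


Compute successive multiples of P until we hit O:
  1P = (0, 25)
  2P = (22, 22)
  3P = (6, 18)
  4P = (1, 10)
  5P = (21, 0)
  6P = (1, 19)
  7P = (6, 11)
  8P = (22, 7)
  ... (continuing to 10P)
  10P = O

ord(P) = 10


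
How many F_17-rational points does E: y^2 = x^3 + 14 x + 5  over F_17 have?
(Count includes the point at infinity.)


For each x in F_17, count y with y^2 = x^3 + 14 x + 5 mod 17:
  x = 5: RHS = 13, y in [8, 9]  -> 2 point(s)
  x = 6: RHS = 16, y in [4, 13]  -> 2 point(s)
  x = 7: RHS = 4, y in [2, 15]  -> 2 point(s)
  x = 8: RHS = 0, y in [0]  -> 1 point(s)
  x = 13: RHS = 4, y in [2, 15]  -> 2 point(s)
  x = 14: RHS = 4, y in [2, 15]  -> 2 point(s)
Affine points: 11. Add the point at infinity: total = 12.

#E(F_17) = 12


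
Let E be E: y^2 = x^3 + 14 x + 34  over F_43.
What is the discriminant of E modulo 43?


4 a^3 + 27 b^2 = 4*14^3 + 27*34^2 = 10976 + 31212 = 42188
Delta = -16 * (42188) = -675008
Delta mod 43 = 6

Delta = 6 (mod 43)


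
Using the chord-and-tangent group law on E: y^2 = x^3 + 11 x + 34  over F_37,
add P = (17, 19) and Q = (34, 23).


P != Q, so use the chord formula.
s = (y2 - y1) / (x2 - x1) = (4) / (17) mod 37 = 22
x3 = s^2 - x1 - x2 mod 37 = 22^2 - 17 - 34 = 26
y3 = s (x1 - x3) - y1 mod 37 = 22 * (17 - 26) - 19 = 5

P + Q = (26, 5)


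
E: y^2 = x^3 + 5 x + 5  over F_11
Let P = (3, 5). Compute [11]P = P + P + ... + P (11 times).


k = 11 = 1011_2 (binary, LSB first: 1101)
Double-and-add from P = (3, 5):
  bit 0 = 1: acc = O + (3, 5) = (3, 5)
  bit 1 = 1: acc = (3, 5) + (6, 3) = (0, 4)
  bit 2 = 0: acc unchanged = (0, 4)
  bit 3 = 1: acc = (0, 4) + (5, 10) = (7, 3)

11P = (7, 3)


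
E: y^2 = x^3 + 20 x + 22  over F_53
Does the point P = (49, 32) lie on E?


Check whether y^2 = x^3 + 20 x + 22 (mod 53) for (x, y) = (49, 32).
LHS: y^2 = 32^2 mod 53 = 17
RHS: x^3 + 20 x + 22 = 49^3 + 20*49 + 22 mod 53 = 37
LHS != RHS

No, not on the curve


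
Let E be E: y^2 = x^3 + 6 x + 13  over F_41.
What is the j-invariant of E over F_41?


Delta = -16(4 a^3 + 27 b^2) mod 41 = 6
-1728 * (4 a)^3 = -1728 * (4*6)^3 mod 41 = 40
j = 40 * 6^(-1) mod 41 = 34

j = 34 (mod 41)


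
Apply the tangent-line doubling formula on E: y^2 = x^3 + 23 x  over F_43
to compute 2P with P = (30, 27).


Doubling: s = (3 x1^2 + a) / (2 y1)
s = (3*30^2 + 23) / (2*27) mod 43 = 13
x3 = s^2 - 2 x1 mod 43 = 13^2 - 2*30 = 23
y3 = s (x1 - x3) - y1 mod 43 = 13 * (30 - 23) - 27 = 21

2P = (23, 21)


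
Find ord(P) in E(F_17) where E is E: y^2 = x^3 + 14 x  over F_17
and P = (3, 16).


Compute successive multiples of P until we hit O:
  1P = (3, 16)
  2P = (2, 6)
  3P = (10, 16)
  4P = (4, 1)
  5P = (14, 13)
  6P = (13, 13)
  7P = (5, 5)
  8P = (1, 7)
  ... (continuing to 26P)
  26P = O

ord(P) = 26


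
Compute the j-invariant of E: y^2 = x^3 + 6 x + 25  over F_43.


Delta = -16(4 a^3 + 27 b^2) mod 43 = 19
-1728 * (4 a)^3 = -1728 * (4*6)^3 mod 43 = 4
j = 4 * 19^(-1) mod 43 = 7

j = 7 (mod 43)


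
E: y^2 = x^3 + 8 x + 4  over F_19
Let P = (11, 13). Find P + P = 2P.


Doubling: s = (3 x1^2 + a) / (2 y1)
s = (3*11^2 + 8) / (2*13) mod 19 = 15
x3 = s^2 - 2 x1 mod 19 = 15^2 - 2*11 = 13
y3 = s (x1 - x3) - y1 mod 19 = 15 * (11 - 13) - 13 = 14

2P = (13, 14)


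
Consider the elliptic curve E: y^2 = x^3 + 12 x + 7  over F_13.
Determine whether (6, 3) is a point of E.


Check whether y^2 = x^3 + 12 x + 7 (mod 13) for (x, y) = (6, 3).
LHS: y^2 = 3^2 mod 13 = 9
RHS: x^3 + 12 x + 7 = 6^3 + 12*6 + 7 mod 13 = 9
LHS = RHS

Yes, on the curve


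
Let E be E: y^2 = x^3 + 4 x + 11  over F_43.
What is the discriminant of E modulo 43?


4 a^3 + 27 b^2 = 4*4^3 + 27*11^2 = 256 + 3267 = 3523
Delta = -16 * (3523) = -56368
Delta mod 43 = 5

Delta = 5 (mod 43)


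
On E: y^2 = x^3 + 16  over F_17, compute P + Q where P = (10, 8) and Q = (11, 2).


P != Q, so use the chord formula.
s = (y2 - y1) / (x2 - x1) = (11) / (1) mod 17 = 11
x3 = s^2 - x1 - x2 mod 17 = 11^2 - 10 - 11 = 15
y3 = s (x1 - x3) - y1 mod 17 = 11 * (10 - 15) - 8 = 5

P + Q = (15, 5)


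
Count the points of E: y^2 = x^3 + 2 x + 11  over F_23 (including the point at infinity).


For each x in F_23, count y with y^2 = x^3 + 2 x + 11 mod 23:
  x = 2: RHS = 0, y in [0]  -> 1 point(s)
  x = 5: RHS = 8, y in [10, 13]  -> 2 point(s)
  x = 6: RHS = 9, y in [3, 20]  -> 2 point(s)
  x = 7: RHS = 0, y in [0]  -> 1 point(s)
  x = 13: RHS = 3, y in [7, 16]  -> 2 point(s)
  x = 14: RHS = 0, y in [0]  -> 1 point(s)
  x = 15: RHS = 12, y in [9, 14]  -> 2 point(s)
  x = 17: RHS = 13, y in [6, 17]  -> 2 point(s)
  x = 19: RHS = 8, y in [10, 13]  -> 2 point(s)
  x = 20: RHS = 1, y in [1, 22]  -> 2 point(s)
  x = 22: RHS = 8, y in [10, 13]  -> 2 point(s)
Affine points: 19. Add the point at infinity: total = 20.

#E(F_23) = 20


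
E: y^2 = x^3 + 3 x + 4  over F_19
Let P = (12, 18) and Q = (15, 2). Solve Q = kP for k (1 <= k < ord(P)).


Enumerate multiples of P until we hit Q = (15, 2):
  1P = (12, 18)
  2P = (15, 17)
  3P = (9, 0)
  4P = (15, 2)
Match found at i = 4.

k = 4


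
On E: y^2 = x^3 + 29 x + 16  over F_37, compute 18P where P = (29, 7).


k = 18 = 10010_2 (binary, LSB first: 01001)
Double-and-add from P = (29, 7):
  bit 0 = 0: acc unchanged = O
  bit 1 = 1: acc = O + (6, 31) = (6, 31)
  bit 2 = 0: acc unchanged = (6, 31)
  bit 3 = 0: acc unchanged = (6, 31)
  bit 4 = 1: acc = (6, 31) + (20, 30) = (1, 3)

18P = (1, 3)


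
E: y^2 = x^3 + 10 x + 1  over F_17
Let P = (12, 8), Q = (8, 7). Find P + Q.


P != Q, so use the chord formula.
s = (y2 - y1) / (x2 - x1) = (16) / (13) mod 17 = 13
x3 = s^2 - x1 - x2 mod 17 = 13^2 - 12 - 8 = 13
y3 = s (x1 - x3) - y1 mod 17 = 13 * (12 - 13) - 8 = 13

P + Q = (13, 13)


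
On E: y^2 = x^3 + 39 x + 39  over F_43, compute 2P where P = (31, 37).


Doubling: s = (3 x1^2 + a) / (2 y1)
s = (3*31^2 + 39) / (2*37) mod 43 = 36
x3 = s^2 - 2 x1 mod 43 = 36^2 - 2*31 = 30
y3 = s (x1 - x3) - y1 mod 43 = 36 * (31 - 30) - 37 = 42

2P = (30, 42)


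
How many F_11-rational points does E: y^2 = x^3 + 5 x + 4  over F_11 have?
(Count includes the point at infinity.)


For each x in F_11, count y with y^2 = x^3 + 5 x + 4 mod 11:
  x = 0: RHS = 4, y in [2, 9]  -> 2 point(s)
  x = 2: RHS = 0, y in [0]  -> 1 point(s)
  x = 4: RHS = 0, y in [0]  -> 1 point(s)
  x = 5: RHS = 0, y in [0]  -> 1 point(s)
  x = 10: RHS = 9, y in [3, 8]  -> 2 point(s)
Affine points: 7. Add the point at infinity: total = 8.

#E(F_11) = 8


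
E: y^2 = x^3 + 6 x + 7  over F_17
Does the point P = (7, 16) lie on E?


Check whether y^2 = x^3 + 6 x + 7 (mod 17) for (x, y) = (7, 16).
LHS: y^2 = 16^2 mod 17 = 1
RHS: x^3 + 6 x + 7 = 7^3 + 6*7 + 7 mod 17 = 1
LHS = RHS

Yes, on the curve


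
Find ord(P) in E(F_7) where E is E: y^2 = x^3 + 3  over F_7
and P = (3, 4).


Compute successive multiples of P until we hit O:
  1P = (3, 4)
  2P = (2, 2)
  3P = (6, 4)
  4P = (5, 3)
  5P = (1, 2)
  6P = (4, 2)
  7P = (4, 5)
  8P = (1, 5)
  ... (continuing to 13P)
  13P = O

ord(P) = 13


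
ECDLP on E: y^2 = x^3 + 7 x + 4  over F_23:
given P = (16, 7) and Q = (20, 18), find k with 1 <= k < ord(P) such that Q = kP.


Enumerate multiples of P until we hit Q = (20, 18):
  1P = (16, 7)
  2P = (20, 18)
Match found at i = 2.

k = 2


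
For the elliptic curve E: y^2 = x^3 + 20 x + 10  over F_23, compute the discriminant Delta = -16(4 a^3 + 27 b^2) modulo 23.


4 a^3 + 27 b^2 = 4*20^3 + 27*10^2 = 32000 + 2700 = 34700
Delta = -16 * (34700) = -555200
Delta mod 23 = 20

Delta = 20 (mod 23)


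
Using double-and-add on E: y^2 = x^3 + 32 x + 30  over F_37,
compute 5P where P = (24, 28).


k = 5 = 101_2 (binary, LSB first: 101)
Double-and-add from P = (24, 28):
  bit 0 = 1: acc = O + (24, 28) = (24, 28)
  bit 1 = 0: acc unchanged = (24, 28)
  bit 2 = 1: acc = (24, 28) + (25, 8) = (18, 0)

5P = (18, 0)


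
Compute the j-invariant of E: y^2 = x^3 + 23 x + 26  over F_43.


Delta = -16(4 a^3 + 27 b^2) mod 43 = 23
-1728 * (4 a)^3 = -1728 * (4*23)^3 mod 43 = 35
j = 35 * 23^(-1) mod 43 = 9

j = 9 (mod 43)


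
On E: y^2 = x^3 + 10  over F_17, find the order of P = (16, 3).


Compute successive multiples of P until we hit O:
  1P = (16, 3)
  2P = (15, 6)
  3P = (12, 2)
  4P = (5, 4)
  5P = (5, 13)
  6P = (12, 15)
  7P = (15, 11)
  8P = (16, 14)
  ... (continuing to 9P)
  9P = O

ord(P) = 9


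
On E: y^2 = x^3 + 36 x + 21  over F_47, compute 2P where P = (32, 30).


Doubling: s = (3 x1^2 + a) / (2 y1)
s = (3*32^2 + 36) / (2*30) mod 47 = 33
x3 = s^2 - 2 x1 mod 47 = 33^2 - 2*32 = 38
y3 = s (x1 - x3) - y1 mod 47 = 33 * (32 - 38) - 30 = 7

2P = (38, 7)


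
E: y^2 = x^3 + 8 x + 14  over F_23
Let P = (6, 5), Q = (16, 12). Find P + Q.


P != Q, so use the chord formula.
s = (y2 - y1) / (x2 - x1) = (7) / (10) mod 23 = 3
x3 = s^2 - x1 - x2 mod 23 = 3^2 - 6 - 16 = 10
y3 = s (x1 - x3) - y1 mod 23 = 3 * (6 - 10) - 5 = 6

P + Q = (10, 6)


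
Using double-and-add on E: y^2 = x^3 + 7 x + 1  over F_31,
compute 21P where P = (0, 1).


k = 21 = 10101_2 (binary, LSB first: 10101)
Double-and-add from P = (0, 1):
  bit 0 = 1: acc = O + (0, 1) = (0, 1)
  bit 1 = 0: acc unchanged = (0, 1)
  bit 2 = 1: acc = (0, 1) + (9, 24) = (27, 23)
  bit 3 = 0: acc unchanged = (27, 23)
  bit 4 = 1: acc = (27, 23) + (18, 21) = (27, 8)

21P = (27, 8)


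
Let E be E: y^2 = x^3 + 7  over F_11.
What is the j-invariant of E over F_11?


Delta = -16(4 a^3 + 27 b^2) mod 11 = 7
-1728 * (4 a)^3 = -1728 * (4*0)^3 mod 11 = 0
j = 0 * 7^(-1) mod 11 = 0

j = 0 (mod 11)


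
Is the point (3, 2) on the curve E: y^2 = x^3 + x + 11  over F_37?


Check whether y^2 = x^3 + 1 x + 11 (mod 37) for (x, y) = (3, 2).
LHS: y^2 = 2^2 mod 37 = 4
RHS: x^3 + 1 x + 11 = 3^3 + 1*3 + 11 mod 37 = 4
LHS = RHS

Yes, on the curve


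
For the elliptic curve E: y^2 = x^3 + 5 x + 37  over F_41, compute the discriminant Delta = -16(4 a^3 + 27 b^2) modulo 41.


4 a^3 + 27 b^2 = 4*5^3 + 27*37^2 = 500 + 36963 = 37463
Delta = -16 * (37463) = -599408
Delta mod 41 = 12

Delta = 12 (mod 41)


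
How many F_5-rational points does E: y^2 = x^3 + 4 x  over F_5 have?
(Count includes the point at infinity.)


For each x in F_5, count y with y^2 = x^3 + 4 x + 0 mod 5:
  x = 0: RHS = 0, y in [0]  -> 1 point(s)
  x = 1: RHS = 0, y in [0]  -> 1 point(s)
  x = 2: RHS = 1, y in [1, 4]  -> 2 point(s)
  x = 3: RHS = 4, y in [2, 3]  -> 2 point(s)
  x = 4: RHS = 0, y in [0]  -> 1 point(s)
Affine points: 7. Add the point at infinity: total = 8.

#E(F_5) = 8


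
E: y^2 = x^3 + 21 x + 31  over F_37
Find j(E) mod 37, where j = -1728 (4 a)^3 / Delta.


Delta = -16(4 a^3 + 27 b^2) mod 37 = 24
-1728 * (4 a)^3 = -1728 * (4*21)^3 mod 37 = 11
j = 11 * 24^(-1) mod 37 = 2

j = 2 (mod 37)


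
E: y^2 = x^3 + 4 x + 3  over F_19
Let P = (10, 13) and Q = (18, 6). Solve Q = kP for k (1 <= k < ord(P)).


Enumerate multiples of P until we hit Q = (18, 6):
  1P = (10, 13)
  2P = (18, 6)
Match found at i = 2.

k = 2


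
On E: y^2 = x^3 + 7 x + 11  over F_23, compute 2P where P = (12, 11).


Doubling: s = (3 x1^2 + a) / (2 y1)
s = (3*12^2 + 7) / (2*11) mod 23 = 21
x3 = s^2 - 2 x1 mod 23 = 21^2 - 2*12 = 3
y3 = s (x1 - x3) - y1 mod 23 = 21 * (12 - 3) - 11 = 17

2P = (3, 17)


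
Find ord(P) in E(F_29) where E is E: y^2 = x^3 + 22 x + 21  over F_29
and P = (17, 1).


Compute successive multiples of P until we hit O:
  1P = (17, 1)
  2P = (20, 14)
  3P = (14, 12)
  4P = (5, 13)
  5P = (8, 19)
  6P = (8, 10)
  7P = (5, 16)
  8P = (14, 17)
  ... (continuing to 11P)
  11P = O

ord(P) = 11


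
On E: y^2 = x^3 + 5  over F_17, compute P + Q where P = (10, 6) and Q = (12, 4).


P != Q, so use the chord formula.
s = (y2 - y1) / (x2 - x1) = (15) / (2) mod 17 = 16
x3 = s^2 - x1 - x2 mod 17 = 16^2 - 10 - 12 = 13
y3 = s (x1 - x3) - y1 mod 17 = 16 * (10 - 13) - 6 = 14

P + Q = (13, 14)


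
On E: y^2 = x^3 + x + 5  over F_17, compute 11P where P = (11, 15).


k = 11 = 1011_2 (binary, LSB first: 1101)
Double-and-add from P = (11, 15):
  bit 0 = 1: acc = O + (11, 15) = (11, 15)
  bit 1 = 1: acc = (11, 15) + (14, 3) = (8, 7)
  bit 2 = 0: acc unchanged = (8, 7)
  bit 3 = 1: acc = (8, 7) + (2, 7) = (7, 10)

11P = (7, 10)


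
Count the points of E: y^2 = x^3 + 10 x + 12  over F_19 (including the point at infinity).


For each x in F_19, count y with y^2 = x^3 + 10 x + 12 mod 19:
  x = 1: RHS = 4, y in [2, 17]  -> 2 point(s)
  x = 5: RHS = 16, y in [4, 15]  -> 2 point(s)
  x = 7: RHS = 7, y in [8, 11]  -> 2 point(s)
  x = 11: RHS = 9, y in [3, 16]  -> 2 point(s)
  x = 12: RHS = 17, y in [6, 13]  -> 2 point(s)
  x = 18: RHS = 1, y in [1, 18]  -> 2 point(s)
Affine points: 12. Add the point at infinity: total = 13.

#E(F_19) = 13


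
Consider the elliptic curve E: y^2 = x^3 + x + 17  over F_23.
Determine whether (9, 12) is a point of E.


Check whether y^2 = x^3 + 1 x + 17 (mod 23) for (x, y) = (9, 12).
LHS: y^2 = 12^2 mod 23 = 6
RHS: x^3 + 1 x + 17 = 9^3 + 1*9 + 17 mod 23 = 19
LHS != RHS

No, not on the curve


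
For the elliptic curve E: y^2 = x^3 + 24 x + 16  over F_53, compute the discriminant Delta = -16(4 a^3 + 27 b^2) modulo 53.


4 a^3 + 27 b^2 = 4*24^3 + 27*16^2 = 55296 + 6912 = 62208
Delta = -16 * (62208) = -995328
Delta mod 53 = 12

Delta = 12 (mod 53)


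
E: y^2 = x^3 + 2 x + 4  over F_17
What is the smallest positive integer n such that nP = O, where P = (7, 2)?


Compute successive multiples of P until we hit O:
  1P = (7, 2)
  2P = (4, 12)
  3P = (2, 4)
  4P = (0, 2)
  5P = (10, 15)
  6P = (15, 3)
  7P = (16, 16)
  8P = (13, 0)
  ... (continuing to 16P)
  16P = O

ord(P) = 16


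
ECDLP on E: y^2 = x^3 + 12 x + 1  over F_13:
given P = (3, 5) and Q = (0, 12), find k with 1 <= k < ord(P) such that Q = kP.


Enumerate multiples of P until we hit Q = (0, 12):
  1P = (3, 5)
  2P = (7, 8)
  3P = (6, 9)
  4P = (0, 12)
Match found at i = 4.

k = 4


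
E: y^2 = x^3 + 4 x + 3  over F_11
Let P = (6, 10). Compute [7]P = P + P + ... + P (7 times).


k = 7 = 111_2 (binary, LSB first: 111)
Double-and-add from P = (6, 10):
  bit 0 = 1: acc = O + (6, 10) = (6, 10)
  bit 1 = 1: acc = (6, 10) + (0, 6) = (3, 3)
  bit 2 = 1: acc = (3, 3) + (5, 7) = (7, 0)

7P = (7, 0)


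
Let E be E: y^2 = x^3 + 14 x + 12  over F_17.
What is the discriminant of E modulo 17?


4 a^3 + 27 b^2 = 4*14^3 + 27*12^2 = 10976 + 3888 = 14864
Delta = -16 * (14864) = -237824
Delta mod 17 = 6

Delta = 6 (mod 17)


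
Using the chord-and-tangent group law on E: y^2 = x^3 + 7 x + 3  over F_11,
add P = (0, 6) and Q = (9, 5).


P != Q, so use the chord formula.
s = (y2 - y1) / (x2 - x1) = (10) / (9) mod 11 = 6
x3 = s^2 - x1 - x2 mod 11 = 6^2 - 0 - 9 = 5
y3 = s (x1 - x3) - y1 mod 11 = 6 * (0 - 5) - 6 = 8

P + Q = (5, 8)


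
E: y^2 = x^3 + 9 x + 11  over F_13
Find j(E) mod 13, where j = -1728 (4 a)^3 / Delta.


Delta = -16(4 a^3 + 27 b^2) mod 13 = 2
-1728 * (4 a)^3 = -1728 * (4*9)^3 mod 13 = 12
j = 12 * 2^(-1) mod 13 = 6

j = 6 (mod 13)


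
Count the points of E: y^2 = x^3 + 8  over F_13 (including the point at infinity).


For each x in F_13, count y with y^2 = x^3 + 0 x + 8 mod 13:
  x = 1: RHS = 9, y in [3, 10]  -> 2 point(s)
  x = 2: RHS = 3, y in [4, 9]  -> 2 point(s)
  x = 3: RHS = 9, y in [3, 10]  -> 2 point(s)
  x = 5: RHS = 3, y in [4, 9]  -> 2 point(s)
  x = 6: RHS = 3, y in [4, 9]  -> 2 point(s)
  x = 7: RHS = 0, y in [0]  -> 1 point(s)
  x = 8: RHS = 0, y in [0]  -> 1 point(s)
  x = 9: RHS = 9, y in [3, 10]  -> 2 point(s)
  x = 11: RHS = 0, y in [0]  -> 1 point(s)
Affine points: 15. Add the point at infinity: total = 16.

#E(F_13) = 16


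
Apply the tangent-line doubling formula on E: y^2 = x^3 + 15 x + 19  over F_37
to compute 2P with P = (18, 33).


Doubling: s = (3 x1^2 + a) / (2 y1)
s = (3*18^2 + 15) / (2*33) mod 37 = 20
x3 = s^2 - 2 x1 mod 37 = 20^2 - 2*18 = 31
y3 = s (x1 - x3) - y1 mod 37 = 20 * (18 - 31) - 33 = 3

2P = (31, 3)


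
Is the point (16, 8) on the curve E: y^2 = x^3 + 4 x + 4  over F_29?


Check whether y^2 = x^3 + 4 x + 4 (mod 29) for (x, y) = (16, 8).
LHS: y^2 = 8^2 mod 29 = 6
RHS: x^3 + 4 x + 4 = 16^3 + 4*16 + 4 mod 29 = 17
LHS != RHS

No, not on the curve


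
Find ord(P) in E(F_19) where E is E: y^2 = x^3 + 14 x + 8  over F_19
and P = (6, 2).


Compute successive multiples of P until we hit O:
  1P = (6, 2)
  2P = (11, 7)
  3P = (3, 1)
  4P = (8, 10)
  5P = (2, 14)
  6P = (1, 2)
  7P = (12, 17)
  8P = (12, 2)
  ... (continuing to 15P)
  15P = O

ord(P) = 15


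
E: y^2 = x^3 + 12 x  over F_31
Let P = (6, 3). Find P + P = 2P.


Doubling: s = (3 x1^2 + a) / (2 y1)
s = (3*6^2 + 12) / (2*3) mod 31 = 20
x3 = s^2 - 2 x1 mod 31 = 20^2 - 2*6 = 16
y3 = s (x1 - x3) - y1 mod 31 = 20 * (6 - 16) - 3 = 14

2P = (16, 14)


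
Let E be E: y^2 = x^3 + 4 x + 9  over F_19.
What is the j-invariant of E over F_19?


Delta = -16(4 a^3 + 27 b^2) mod 19 = 14
-1728 * (4 a)^3 = -1728 * (4*4)^3 mod 19 = 11
j = 11 * 14^(-1) mod 19 = 13

j = 13 (mod 19)


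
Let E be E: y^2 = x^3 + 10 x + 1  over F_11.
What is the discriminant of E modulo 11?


4 a^3 + 27 b^2 = 4*10^3 + 27*1^2 = 4000 + 27 = 4027
Delta = -16 * (4027) = -64432
Delta mod 11 = 6

Delta = 6 (mod 11)


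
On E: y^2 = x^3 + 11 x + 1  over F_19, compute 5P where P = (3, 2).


k = 5 = 101_2 (binary, LSB first: 101)
Double-and-add from P = (3, 2):
  bit 0 = 1: acc = O + (3, 2) = (3, 2)
  bit 1 = 0: acc unchanged = (3, 2)
  bit 2 = 1: acc = (3, 2) + (10, 3) = (13, 2)

5P = (13, 2)


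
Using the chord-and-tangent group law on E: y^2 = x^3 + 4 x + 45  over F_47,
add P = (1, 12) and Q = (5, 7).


P != Q, so use the chord formula.
s = (y2 - y1) / (x2 - x1) = (42) / (4) mod 47 = 34
x3 = s^2 - x1 - x2 mod 47 = 34^2 - 1 - 5 = 22
y3 = s (x1 - x3) - y1 mod 47 = 34 * (1 - 22) - 12 = 26

P + Q = (22, 26)


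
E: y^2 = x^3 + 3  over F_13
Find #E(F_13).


For each x in F_13, count y with y^2 = x^3 + 0 x + 3 mod 13:
  x = 0: RHS = 3, y in [4, 9]  -> 2 point(s)
  x = 1: RHS = 4, y in [2, 11]  -> 2 point(s)
  x = 3: RHS = 4, y in [2, 11]  -> 2 point(s)
  x = 9: RHS = 4, y in [2, 11]  -> 2 point(s)
Affine points: 8. Add the point at infinity: total = 9.

#E(F_13) = 9


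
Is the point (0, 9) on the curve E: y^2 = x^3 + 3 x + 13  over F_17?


Check whether y^2 = x^3 + 3 x + 13 (mod 17) for (x, y) = (0, 9).
LHS: y^2 = 9^2 mod 17 = 13
RHS: x^3 + 3 x + 13 = 0^3 + 3*0 + 13 mod 17 = 13
LHS = RHS

Yes, on the curve


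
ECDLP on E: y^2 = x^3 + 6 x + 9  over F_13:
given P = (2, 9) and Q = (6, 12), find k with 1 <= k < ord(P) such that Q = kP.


Enumerate multiples of P until we hit Q = (6, 12):
  1P = (2, 9)
  2P = (10, 9)
  3P = (1, 4)
  4P = (9, 8)
  5P = (6, 12)
Match found at i = 5.

k = 5


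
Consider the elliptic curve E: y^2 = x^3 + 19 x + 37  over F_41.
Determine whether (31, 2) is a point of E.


Check whether y^2 = x^3 + 19 x + 37 (mod 41) for (x, y) = (31, 2).
LHS: y^2 = 2^2 mod 41 = 4
RHS: x^3 + 19 x + 37 = 31^3 + 19*31 + 37 mod 41 = 36
LHS != RHS

No, not on the curve


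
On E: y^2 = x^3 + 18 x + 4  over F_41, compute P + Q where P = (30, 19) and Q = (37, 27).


P != Q, so use the chord formula.
s = (y2 - y1) / (x2 - x1) = (8) / (7) mod 41 = 7
x3 = s^2 - x1 - x2 mod 41 = 7^2 - 30 - 37 = 23
y3 = s (x1 - x3) - y1 mod 41 = 7 * (30 - 23) - 19 = 30

P + Q = (23, 30)
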